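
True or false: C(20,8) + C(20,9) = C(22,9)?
False

Explanation: Pascal's identity gives C(21,9) = 293,930, whereas C(22,9) = 497,420.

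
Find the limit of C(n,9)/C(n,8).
C(n,9)/C(n,8) = (n-8)/9 → ∞ as n → ∞.

Answer: ∞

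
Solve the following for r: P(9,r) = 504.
3

Reasoning: P(9,r) = 9·8·…·(9−r+1), a product of r factors. Multiplying down from 9: 9 = 9; 9·8 = 72; 9·8·7 = 504 ✓ (3 factors). So r = 3.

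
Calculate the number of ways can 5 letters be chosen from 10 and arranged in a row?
30,240

Working:
P(10,5) = 10!/(10-5)! = 30,240.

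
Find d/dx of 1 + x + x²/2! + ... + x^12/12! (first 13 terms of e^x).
1 + x + x²/2! + ... + x^11/11!

Reasoning: Differentiating term by term gives the first 12 terms of e^x.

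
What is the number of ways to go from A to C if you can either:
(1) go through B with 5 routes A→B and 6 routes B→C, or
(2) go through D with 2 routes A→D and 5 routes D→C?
40

Reasoning: Route via B: 5×6=30. Route via D: 2×5=10. Total: 40.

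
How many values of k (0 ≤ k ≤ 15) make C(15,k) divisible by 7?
10

Checking C(15,k) mod 7 for k = 0..15: divisible at k = 2, 3, 4, 5, 6, 9, 10, 11, 12, 13. That's 10 values.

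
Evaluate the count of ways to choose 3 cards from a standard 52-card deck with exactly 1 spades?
9,633

Solution: 13 spades and 39 non-spades: C(13,1) × C(39,2) = 13 × 741 = 9,633.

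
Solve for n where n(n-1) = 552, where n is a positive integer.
24
n² − n − 552 = 0, so n = (1 ± √(1 + 4·552))/2 = (1 ± √2,209)/2 = (1 ± 47)/2, i.e. n = 24 or n = -23. Taking the positive root, n = 24 (check: 24×23 = 552).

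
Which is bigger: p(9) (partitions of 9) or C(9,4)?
Pentagonal recurrence p(n) = p(n−1) + p(n−2) − p(n−5) − p(n−7) + …: p(9) = p(8) + p(7) − p(4) − p(2) = 22 + 15 − 5 − 2 = 30; C(9,4) = 126.
Final answer: C(9,4)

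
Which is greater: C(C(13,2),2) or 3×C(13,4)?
C(C(13,2),2)

Reasoning: C(C(13,2),2)=3,003, 3×C(13,4)=2,145.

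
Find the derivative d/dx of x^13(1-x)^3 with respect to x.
13x^12(1-x)^3 - 3x^13(1-x)^2

Working:
Product rule: 13x^{12}(1-x)^{3} + x^13·(-3)(1-x)^{2}.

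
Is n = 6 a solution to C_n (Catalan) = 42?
No

C_6 = C(12,6)/(6+1) = 924/7 = 132, which does not equal 42.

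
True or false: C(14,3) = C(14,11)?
True

C(14,3) = C(14,14-3) by the symmetry property; both equal 364.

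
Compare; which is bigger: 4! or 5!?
4!=24, 5!=120. 5! > 4!.
Final answer: 5!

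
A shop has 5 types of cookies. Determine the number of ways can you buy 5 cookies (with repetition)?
126

Stars and bars: C(5+5-1, 5) = C(9, 5) = 126.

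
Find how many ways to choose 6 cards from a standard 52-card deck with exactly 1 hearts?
7,484,841

13 hearts and 39 non-hearts: C(13,1) × C(39,5) = 13 × 575757 = 7,484,841.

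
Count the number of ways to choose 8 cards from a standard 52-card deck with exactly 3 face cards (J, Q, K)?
144,761,760

12 face cards and 40 non-face cards: C(12,3) × C(40,5) = 220 × 658,008 = 144,761,760.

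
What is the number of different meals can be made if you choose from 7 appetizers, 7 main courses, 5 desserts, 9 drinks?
2,205

Solution: By the multiplication principle: 7 × 7 × 5 × 9 = 2,205.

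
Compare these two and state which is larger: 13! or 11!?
13!

Working:
13!=6,227,020,800, 11!=39,916,800. 13! > 11!.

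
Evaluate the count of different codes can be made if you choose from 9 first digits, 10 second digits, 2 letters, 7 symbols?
1,260

By the multiplication principle: 9 × 10 × 2 × 7 = 1,260.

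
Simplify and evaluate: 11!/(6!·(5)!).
462
This is C(11,6) = 462.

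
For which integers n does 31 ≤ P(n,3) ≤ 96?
5

Reasoning: P(4,3)=24; P(5,3)=60; P(6,3)=120. So valid n = 5.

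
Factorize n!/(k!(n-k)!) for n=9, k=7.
This is the binomial coefficient C(9,7) = 36.
Final answer: C(9,7) = 36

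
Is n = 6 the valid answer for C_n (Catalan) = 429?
C_6 = C(12,6)/(6+1) = 924/7 = 132, which does not equal 429.

Answer: No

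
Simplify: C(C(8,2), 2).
378

Explanation: C(8,2) = 28, then C(28, 2) = 378.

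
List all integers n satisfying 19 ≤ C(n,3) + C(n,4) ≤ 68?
6

Explanation: C(5,3)+C(5,4)=15; C(6,3)+C(6,4)=35; C(7,3)+C(7,4)=70. So valid n = 6.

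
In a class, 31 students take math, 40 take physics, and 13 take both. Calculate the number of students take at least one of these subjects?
58

Explanation: |A∪B| = |A|+|B|-|A∩B| = 31+40-13 = 58.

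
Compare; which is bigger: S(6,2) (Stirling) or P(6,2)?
S(6,2)

Solution: S(6,2) = 2·S(5,2) + S(5,1) = 2·15 + 1 = 31; P(6,2) = 30.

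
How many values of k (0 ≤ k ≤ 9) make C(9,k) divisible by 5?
0

Explanation: Checking C(9,k) mod 5 for k = 0..9: none are divisible by 5. Count = 0.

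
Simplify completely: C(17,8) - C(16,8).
11,440

Reasoning: C(17,8) - C(16,8) = C(16,7) = 11,440.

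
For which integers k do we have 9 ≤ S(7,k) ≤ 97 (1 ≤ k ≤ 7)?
2, 6

Explanation: S(7,1)=1; S(7,2)=63; S(7,3)=301; S(7,4)=350; S(7,5)=140; S(7,6)=21; S(7,7)=1. So valid k = 2, 6.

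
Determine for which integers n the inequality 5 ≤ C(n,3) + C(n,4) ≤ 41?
C(3,3)+C(3,4)=1; C(4,3)+C(4,4)=5; C(5,3)+C(5,4)=15; C(6,3)+C(6,4)=35; C(7,3)+C(7,4)=70. So valid n = 4, 5, 6.

Answer: 4, 5, 6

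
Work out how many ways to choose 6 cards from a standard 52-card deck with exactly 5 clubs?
50,193

Reasoning: 13 clubs and 39 non-clubs: C(13,5) × C(39,1) = 1287 × 39 = 50,193.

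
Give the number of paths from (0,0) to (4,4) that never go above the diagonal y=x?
Counted by the Catalan number C_4: C_4 = C(8,4)/(4+1) = 70/5 = 14.

Answer: 14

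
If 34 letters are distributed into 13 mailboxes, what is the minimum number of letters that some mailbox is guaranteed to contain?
3

Explanation: Pigeonhole: ⌈34/13⌉ = 3.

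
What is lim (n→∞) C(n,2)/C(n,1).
C(n,2)/C(n,1) = (n-1)/2 → ∞ as n → ∞.
Final answer: ∞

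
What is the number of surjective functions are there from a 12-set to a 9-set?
8,083,152,000

Working:
Onto functions = 9! × S(12,9)
First compute S(12,9) via recurrence:
Using the Stirling recurrence: S(n,k) = k·S(n-1,k) + S(n-1,k-1)
S(12,9) = 9·S(11,9) + S(11,8)
         = 9·1155 + 11880
         = 10395 + 11880
         = 22,275
Then: 362880 × 22275 = 8,083,152,000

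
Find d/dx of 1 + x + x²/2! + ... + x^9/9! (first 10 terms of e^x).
1 + x + x²/2! + ... + x^8/8!
Differentiating term by term gives the first 9 terms of e^x.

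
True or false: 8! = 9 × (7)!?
8! = 8 × 7! = 40,320, but 9 × 7! = 45,360.
Final answer: False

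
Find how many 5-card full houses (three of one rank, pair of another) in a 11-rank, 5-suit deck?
Triple rank: 11. Triple suits: C(5,3)=10. Pair rank: 10. Pair suits: C(5,2)=10. Total: 11,000.
Final answer: 11,000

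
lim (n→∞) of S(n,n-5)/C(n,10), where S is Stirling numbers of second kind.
The leading term of S(n,n-5) as a polynomial in n is (9)!!·C(n,10), so the ratio → (9)!! = 945.
Final answer: 945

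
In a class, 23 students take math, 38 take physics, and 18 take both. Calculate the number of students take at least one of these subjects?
43

Reasoning: |A∪B| = |A|+|B|-|A∩B| = 23+38-18 = 43.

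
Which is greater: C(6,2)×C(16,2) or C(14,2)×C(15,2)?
C(14,2)×C(15,2)

Working:
C(6,2)×C(16,2)=1,800, C(14,2)×C(15,2)=9,555.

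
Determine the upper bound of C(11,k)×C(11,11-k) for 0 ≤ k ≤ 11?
213,444
C(11,k)·C(11,11-k) = C(11,k)², maximised at the centre k = 5: C(11,5)² = 213,444.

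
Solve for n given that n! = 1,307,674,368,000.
15

Solution: n! is strictly increasing. 13! = 6,227,020,800, 14! = 87,178,291,200, 15! = 1,307,674,368,000 ✓. So n = 15.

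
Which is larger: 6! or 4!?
6!

Solution: 6!=720, 4!=24. 6! > 4!.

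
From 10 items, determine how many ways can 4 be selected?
C(10,4) = 10! / (4! × (10-4)!)
         = 10! / (4! × 6!)
         = 210
Final answer: 210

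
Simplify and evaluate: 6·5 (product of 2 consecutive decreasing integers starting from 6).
30

Solution: This is P(6,2) = 6!/(4)! = 30.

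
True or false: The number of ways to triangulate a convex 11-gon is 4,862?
True

Working:
Triangulations of a convex 11-gon are counted by the Catalan number C_9: C_9 = C(18,9)/(9+1) = 48,620/10 = 4,862.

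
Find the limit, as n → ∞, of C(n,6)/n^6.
1/720

Solution: C(n,6) ≈ n^6/6! for large n. Limit = 1/6! = 1/720.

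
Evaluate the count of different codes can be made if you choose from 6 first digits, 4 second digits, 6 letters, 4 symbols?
576

Solution: By the multiplication principle: 6 × 4 × 6 × 4 = 576.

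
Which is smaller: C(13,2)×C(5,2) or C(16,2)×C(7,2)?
C(13,2)×C(5,2)

Working:
C(13,2)×C(5,2)=780, C(16,2)×C(7,2)=2,520.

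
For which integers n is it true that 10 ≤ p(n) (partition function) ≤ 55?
Tabulating p(n) via p(n) = p(n−1) + p(n−2) − p(n−5) − p(n−7) + …: p(5)=7; p(6)=11; p(7)=15; p(8)=22; p(9)=30; p(10)=42; p(11)=56. So valid n = 6, 7, 8, 9, 10.
Final answer: 6, 7, 8, 9, 10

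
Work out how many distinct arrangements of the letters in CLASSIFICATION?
1,816,214,400

Word has 14 letters (C=2, L=1, A=2, S=2, I=3, F=1, T=1, O=1, N=1). Arrangements: 14!/Π(k!) = 1,816,214,400.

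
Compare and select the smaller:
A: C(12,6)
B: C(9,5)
B

Working:
A=C(12,6)=924, B=C(9,5)=126.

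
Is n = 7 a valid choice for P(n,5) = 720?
No
P(7,5) = 7·6·5·4·3 = 2,520, which does not equal 720.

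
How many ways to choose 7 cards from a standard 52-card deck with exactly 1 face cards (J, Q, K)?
46,060,560

Reasoning: 12 face cards and 40 non-face cards: C(12,1) × C(40,6) = 12 × 3,838,380 = 46,060,560.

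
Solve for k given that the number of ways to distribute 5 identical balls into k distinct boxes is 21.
3

Stars and bars: the count is C(5+k−1, k−1), increasing in k. k=2: C(6,1) = 6, k=3: C(7,2) = 21 ✓. So k = 3.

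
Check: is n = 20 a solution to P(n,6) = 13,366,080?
P(20,6) = 20·19·18·17·16·15 = 27,907,200, which does not equal 13,366,080.
Final answer: No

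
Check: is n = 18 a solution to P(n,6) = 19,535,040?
No

Solution: P(18,6) = 18·17·16·15·14·13 = 13,366,080, which does not equal 19,535,040.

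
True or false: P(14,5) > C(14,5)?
True

Explanation: P(14,5) = 240,240 and C(14,5) = 2,002; P(n,r) = r! × C(n,r) so P > C whenever r ≥ 2.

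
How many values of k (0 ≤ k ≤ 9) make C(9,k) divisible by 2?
6

Checking C(9,k) mod 2 for k = 0..9: divisible at k = 2, 3, 4, 5, 6, 7. That's 6 values.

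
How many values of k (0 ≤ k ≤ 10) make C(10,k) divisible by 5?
Checking C(10,k) mod 5 for k = 0..10: divisible at k = 1, 2, 3, 4, 6, 7, 8, 9. That's 8 values.

Answer: 8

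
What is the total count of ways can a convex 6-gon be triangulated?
14

Solution: Using the Catalan number formula: C_n = C(2n, n) / (n+1)
C_4 = C(8, 4) / (4+1)
     = 70 / 5
     = 14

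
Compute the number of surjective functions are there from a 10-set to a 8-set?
30,240,000

Explanation: Onto functions = 8! × S(10,8)
First compute S(10,8) via recurrence:
Using the Stirling recurrence: S(n,k) = k·S(n-1,k) + S(n-1,k-1)
S(10,8) = 8·S(9,8) + S(9,7)
         = 8·36 + 462
         = 288 + 462
         = 750
Then: 40320 × 750 = 30,240,000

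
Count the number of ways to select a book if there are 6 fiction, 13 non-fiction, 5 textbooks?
24
By the addition principle: 6 + 13 + 5 = 24.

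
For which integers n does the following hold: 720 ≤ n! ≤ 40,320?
6, 7, 8
n! is strictly increasing; 6! = 720 and 8! = 40,320, so valid n = 6, 7, 8.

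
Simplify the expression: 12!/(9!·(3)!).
220

Working:
This is C(12,9) = 220.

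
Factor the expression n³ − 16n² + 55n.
n(n − 5)(n − 11)

Explanation: n³ − 16n² + 55n = n(n² − 16n + 55) = n(n − 5)(n − 11).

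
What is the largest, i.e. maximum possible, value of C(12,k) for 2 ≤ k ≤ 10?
924

Explanation: C(12,k) is maximised at the centre of the row: C(12,6) = 924.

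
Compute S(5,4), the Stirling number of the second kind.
10

Reasoning: Using the Stirling recurrence: S(n,k) = k·S(n-1,k) + S(n-1,k-1)
S(5,4) = 4·S(4,4) + S(4,3)
         = 4·1 + 6
         = 4 + 6
         = 10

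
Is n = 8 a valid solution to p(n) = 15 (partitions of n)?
No

Solution: Pentagonal recurrence p(n) = p(n−1) + p(n−2) − p(n−5) − p(n−7) + …: p(8) = p(7) + p(6) − p(3) − p(1) = 15 + 11 − 3 − 1 = 22, which does not equal 15.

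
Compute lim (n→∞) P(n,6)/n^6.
1
P(n,6) = n(n-1)···(n-5) ≈ n^6 for large n. Limit = 1.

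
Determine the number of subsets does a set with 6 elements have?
64
Each element can be included or excluded: 2^6 = 64.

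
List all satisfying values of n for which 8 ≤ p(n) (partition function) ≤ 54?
6, 7, 8, 9, 10

Tabulating p(n) via p(n) = p(n−1) + p(n−2) − p(n−5) − p(n−7) + …: p(5)=7; p(6)=11; p(7)=15; p(8)=22; p(9)=30; p(10)=42; p(11)=56. So valid n = 6, 7, 8, 9, 10.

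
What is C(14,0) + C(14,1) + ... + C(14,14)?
16,384

Reasoning: Sum of binomial coefficients = 2^14 = 16,384.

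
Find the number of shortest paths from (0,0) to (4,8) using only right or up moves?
495

Working:
Choose 4 rights from 12 moves: C(12,4) = 495.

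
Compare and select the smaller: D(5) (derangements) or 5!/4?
5!/4

Working:
D(5) = (5-1)·[D(4) + D(3)] = 4·[9 + 2] = 44; 5!/4 = 120/4 = 30.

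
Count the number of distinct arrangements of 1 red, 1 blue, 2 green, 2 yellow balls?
Multinomial: 6!/(1! × 1! × 2! × 2!) = 180.

Answer: 180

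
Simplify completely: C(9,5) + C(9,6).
By Pascal's identity: C(10,6) = 210.

Answer: 210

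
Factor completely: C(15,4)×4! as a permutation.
P(15,4)

Reasoning: C(15,4)×4! = [15!/(4!(11)!)]×4! = 15!/(11)! = P(15,4) = 32,760.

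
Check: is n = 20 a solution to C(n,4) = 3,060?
No
C(20,4) = 20·19·18·17/4! = 116,280/24 = 4,845, which does not equal 3,060.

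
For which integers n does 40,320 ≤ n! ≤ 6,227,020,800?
8, 9, 10, 11, 12, 13

Reasoning: n! is strictly increasing; 8! = 40,320 and 13! = 6,227,020,800, so valid n = 8, 9, 10, 11, 12, 13.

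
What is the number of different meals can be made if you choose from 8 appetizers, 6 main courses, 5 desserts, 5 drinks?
1,200

Reasoning: By the multiplication principle: 8 × 6 × 5 × 5 = 1,200.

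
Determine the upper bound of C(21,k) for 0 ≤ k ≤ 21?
352,716

Reasoning: Maximum at k = 10 or k = 11: C(21,10) = 352,716.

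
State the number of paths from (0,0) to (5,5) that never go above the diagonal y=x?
42

Solution: Counted by the Catalan number C_5: C_5 = C(10,5)/(5+1) = 252/6 = 42.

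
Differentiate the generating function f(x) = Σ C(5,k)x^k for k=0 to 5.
Σ k·C(5,k)x^(k-1) for k=1 to 5

Reasoning: Term-by-term differentiation gives Σ k·C(5,k)x^{k-1} for k=1 to 5.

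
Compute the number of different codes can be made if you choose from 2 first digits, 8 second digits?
By the multiplication principle: 2 × 8 = 16.
Final answer: 16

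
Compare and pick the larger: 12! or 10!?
12!

Solution: 12!=479,001,600, 10!=3,628,800. 12! > 10!.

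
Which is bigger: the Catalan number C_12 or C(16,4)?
C_12

C_12 = C(24,12)/(12+1) = 2,704,156/13 = 208,012; C(16,4) = 1,820.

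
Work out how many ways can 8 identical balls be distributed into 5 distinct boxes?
C(8+5-1, 5-1) = C(12, 4) = 495.
Final answer: 495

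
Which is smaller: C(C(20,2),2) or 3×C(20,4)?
C(C(20,2),2)=17,955, 3×C(20,4)=14,535.
Final answer: 3×C(20,4)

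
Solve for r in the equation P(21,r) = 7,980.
3

P(21,r) = 21·20·…·(21−r+1), a product of r factors. Multiplying down from 21: 21 = 21; 21·20 = 420; 21·20·19 = 7,980 ✓ (3 factors). So r = 3.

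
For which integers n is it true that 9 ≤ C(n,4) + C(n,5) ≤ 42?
6

Working:
C(5,4)+C(5,5)=6; C(6,4)+C(6,5)=21; C(7,4)+C(7,5)=56. So valid n = 6.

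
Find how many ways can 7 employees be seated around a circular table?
Circular arrangements: (7-1)! = 720.
Final answer: 720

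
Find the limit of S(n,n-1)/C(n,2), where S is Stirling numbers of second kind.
1

S(n,n-1) = C(n,2), so the limit is 1.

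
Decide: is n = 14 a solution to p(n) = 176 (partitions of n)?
No

Solution: Pentagonal recurrence p(n) = p(n−1) + p(n−2) − p(n−5) − p(n−7) + …: p(14) = p(13) + p(12) − p(9) − p(7) + p(2) = 101 + 77 − 30 − 15 + 2 = 135, which does not equal 176.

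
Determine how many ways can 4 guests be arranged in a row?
24

Explanation: Arrangements of 4 distinct objects: 4! = 24.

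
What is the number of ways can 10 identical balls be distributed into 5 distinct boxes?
1,001

Working:
C(10+5-1, 5-1) = C(14, 4) = 1,001.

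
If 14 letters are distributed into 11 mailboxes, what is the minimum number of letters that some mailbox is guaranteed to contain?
2

Solution: Pigeonhole: ⌈14/11⌉ = 2.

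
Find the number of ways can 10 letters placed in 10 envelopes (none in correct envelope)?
1,334,961
Using D(n) = (n-1)[D(n-1) + D(n-2)]:
D(10) = (10-1) × [D(9) + D(8)]
      = 9 × [133496 + 14833]
      = 9 × 148329
      = 1,334,961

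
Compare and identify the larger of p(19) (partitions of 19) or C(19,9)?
C(19,9)

Pentagonal recurrence p(n) = p(n−1) + p(n−2) − p(n−5) − p(n−7) + …: p(19) = p(18) + p(17) − p(14) − p(12) + p(7) + p(4) = 385 + 297 − 135 − 77 + 15 + 5 = 490; C(19,9) = 92,378.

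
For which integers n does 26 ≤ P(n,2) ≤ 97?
P(5,2)=20; P(6,2)=30; P(7,2)=42; P(8,2)=56; P(9,2)=72; P(10,2)=90; P(11,2)=110. So valid n = 6, 7, 8, 9, 10.

Answer: 6, 7, 8, 9, 10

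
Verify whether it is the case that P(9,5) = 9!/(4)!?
Permutation formula P(n,k) = n!/(n-k)!: 9!/4! = 362,880/24 = 15,120 = P(9,5). The statement holds.

Answer: True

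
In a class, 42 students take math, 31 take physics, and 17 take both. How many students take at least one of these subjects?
|A∪B| = |A|+|B|-|A∩B| = 42+31-17 = 56.

Answer: 56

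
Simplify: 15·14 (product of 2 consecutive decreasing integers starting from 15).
This is P(15,2) = 15!/(13)! = 210.

Answer: 210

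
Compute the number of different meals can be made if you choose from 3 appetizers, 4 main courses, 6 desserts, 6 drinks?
432
By the multiplication principle: 3 × 4 × 6 × 6 = 432.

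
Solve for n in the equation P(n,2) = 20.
5

Solution: P(n,2) = n(n−1) is increasing in n; n(n−1) ≈ (n−0.5)^2 = 20 gives n ≈ 5.0. Check: P(3,2) = 6, P(4,2) = 12, P(5,2) = 20 ✓. So n = 5.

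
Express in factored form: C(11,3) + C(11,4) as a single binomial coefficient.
C(12,4)

Solution: By Pascal's identity: C(11,3) + C(11,4) = C(12,4) = 495.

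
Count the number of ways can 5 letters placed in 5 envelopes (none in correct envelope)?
44

Reasoning: Using D(n) = (n-1)[D(n-1) + D(n-2)]:
D(5) = (5-1) × [D(4) + D(3)]
      = 4 × [9 + 2]
      = 4 × 11
      = 44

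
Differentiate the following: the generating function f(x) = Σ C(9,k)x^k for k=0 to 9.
Σ k·C(9,k)x^(k-1) for k=1 to 9

Solution: Term-by-term differentiation gives Σ k·C(9,k)x^{k-1} for k=1 to 9.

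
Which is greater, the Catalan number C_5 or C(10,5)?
C(10,5)

Solution: C_5 = C(10,5)/(5+1) = 252/6 = 42; C(10,5) = 252.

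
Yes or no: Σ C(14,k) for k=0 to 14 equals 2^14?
Yes
Binomial theorem: Σ C(14,k) = (1+1)^14 = 2^14 = 16,384; RHS 2^14 = 16,384.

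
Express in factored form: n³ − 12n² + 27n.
n(n − 3)(n − 9)

Working:
n³ − 12n² + 27n = n(n² − 12n + 27) = n(n − 3)(n − 9).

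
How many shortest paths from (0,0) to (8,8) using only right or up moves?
Choose 8 rights from 16 moves: C(16,8) = 12,870.

Answer: 12,870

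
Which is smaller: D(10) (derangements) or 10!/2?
D(10)
D(10) = (10-1)·[D(9) + D(8)] = 9·[133,496 + 14,833] = 1,334,961; 10!/2 = 3,628,800/2 = 1,814,400.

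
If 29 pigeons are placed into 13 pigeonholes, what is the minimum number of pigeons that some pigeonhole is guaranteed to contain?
3

Reasoning: Pigeonhole: ⌈29/13⌉ = 3.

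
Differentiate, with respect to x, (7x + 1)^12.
84(7x + 1)^11

Solution: Chain rule: 12(7x+1)^{11} × 7 = 84(7x+1)^{11}.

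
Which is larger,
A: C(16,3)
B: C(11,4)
A

Reasoning: A=C(16,3)=560, B=C(11,4)=330.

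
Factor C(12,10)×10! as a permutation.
P(12,10)

Working:
C(12,10)×10! = [12!/(10!(2)!)]×10! = 12!/(2)! = P(12,10) = 239,500,800.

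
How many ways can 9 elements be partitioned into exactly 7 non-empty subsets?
This equals S(9,7), the Stirling number of the 2nd kind.
Using the Stirling recurrence: S(n,k) = k·S(n-1,k) + S(n-1,k-1)
S(9,7) = 7·S(8,7) + S(8,6)
         = 7·28 + 266
         = 196 + 266
         = 462

Answer: 462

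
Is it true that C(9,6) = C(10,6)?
False

Reasoning: LHS = C(9,6) = 84; RHS = C(10,6) = 210. 84 ≠ 210, so the statement does not hold.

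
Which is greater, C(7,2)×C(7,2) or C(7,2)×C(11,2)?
C(7,2)×C(11,2)

C(7,2)×C(7,2)=441, C(7,2)×C(11,2)=1,155.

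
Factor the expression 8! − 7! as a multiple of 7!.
7 × 7! = 35,280
8! − 7! = 8·7! − 7! = (8 − 1)·7! = 7 × 7! = 35,280.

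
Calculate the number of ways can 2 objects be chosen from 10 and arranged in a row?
90
P(10,2) = 10!/(10-2)! = 90.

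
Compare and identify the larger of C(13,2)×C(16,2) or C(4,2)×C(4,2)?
C(13,2)×C(16,2)
C(13,2)×C(16,2)=9,360, C(4,2)×C(4,2)=36.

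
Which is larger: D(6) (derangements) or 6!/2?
6!/2

Explanation: D(6) = (6-1)·[D(5) + D(4)] = 5·[44 + 9] = 265; 6!/2 = 720/2 = 360.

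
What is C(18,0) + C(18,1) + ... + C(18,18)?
Sum of binomial coefficients = 2^18 = 262,144.

Answer: 262,144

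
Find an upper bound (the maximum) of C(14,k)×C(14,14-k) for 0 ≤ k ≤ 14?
11,778,624

Working:
C(14,k)·C(14,14-k) = C(14,k)², maximised at the centre k = 7: C(14,7)² = 11,778,624.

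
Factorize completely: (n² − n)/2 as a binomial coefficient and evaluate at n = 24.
C(n,2); C(24,2) = 276

Working:
(n² − n)/2 = n(n−1)/2 = C(n,2). At n = 24: C(24,2) = 276.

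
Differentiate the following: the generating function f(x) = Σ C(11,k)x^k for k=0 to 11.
Term-by-term differentiation gives Σ k·C(11,k)x^{k-1} for k=1 to 11.

Answer: Σ k·C(11,k)x^(k-1) for k=1 to 11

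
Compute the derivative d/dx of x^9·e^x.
(9x^8 + x^9)e^x

Working:
Product rule: d/dx[x^9]·e^x + x^9·d/dx[e^x] = 9x^{8}e^x + x^9e^x.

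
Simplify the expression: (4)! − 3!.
18

Working:
(4)! − 3! = (4)·3! − 3! = (4−1)·3! = 3·3! = 18.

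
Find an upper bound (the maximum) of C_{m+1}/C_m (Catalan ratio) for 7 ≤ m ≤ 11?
C_{m+1}/C_m = 2(2m+1)/(m+2), which increases with m. Maximum at m = 11: 2·23/13 = 46/13.
Final answer: 46/13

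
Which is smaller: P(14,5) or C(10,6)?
C(10,6)
P(14,5)=240,240, C(10,6)=210.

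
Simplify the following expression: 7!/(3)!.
840

Explanation: This equals 7×6×...×4 = 840.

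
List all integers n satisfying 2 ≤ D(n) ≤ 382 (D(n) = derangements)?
Using D(n) = (n−1)[D(n−1) + D(n−2)] with D(1)=0, D(2)=1: D(2)=1; D(3)=2; D(4)=9; D(5)=44; D(6)=265; D(7)=1,854. So valid n = 3, 4, 5, 6.

Answer: 3, 4, 5, 6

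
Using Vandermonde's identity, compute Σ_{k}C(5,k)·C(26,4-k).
31,465

Solution: = C(5+26,4) = C(31,4) = 31,465.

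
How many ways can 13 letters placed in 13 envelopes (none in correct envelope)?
2,290,792,932

Reasoning: Using D(n) = (n-1)[D(n-1) + D(n-2)]:
D(13) = (13-1) × [D(12) + D(11)]
      = 12 × [176214841 + 14684570]
      = 12 × 190899411
      = 2,290,792,932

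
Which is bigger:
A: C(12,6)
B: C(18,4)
B
A=C(12,6)=924, B=C(18,4)=3,060.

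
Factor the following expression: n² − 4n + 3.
Seek roots whose sum is 4 and product is 3: (1, 3). So n² − 4n + 3 = (n − 1)(n − 3).

Answer: (n − 1)(n − 3)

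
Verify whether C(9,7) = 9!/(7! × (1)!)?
False
The correct denominator is 7!×2!, giving C(9,7) = 36; the stated RHS is 9!/(7!×1!) = 72 ≠ 36, so the statement does not hold.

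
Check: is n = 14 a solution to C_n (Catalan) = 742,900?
C_14 = C(28,14)/(14+1) = 40,116,600/15 = 2,674,440, which does not equal 742,900.

Answer: No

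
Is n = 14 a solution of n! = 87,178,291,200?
14! = 14·13! = 14·6,227,020,800 = 87,178,291,200, which equals 87,178,291,200.
Final answer: Yes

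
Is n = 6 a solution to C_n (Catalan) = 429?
C_6 = C(12,6)/(6+1) = 924/7 = 132, which does not equal 429.

Answer: No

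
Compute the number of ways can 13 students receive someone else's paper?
Using D(n) = (n-1)[D(n-1) + D(n-2)]:
D(13) = (13-1) × [D(12) + D(11)]
      = 12 × [176214841 + 14684570]
      = 12 × 190899411
      = 2,290,792,932
Final answer: 2,290,792,932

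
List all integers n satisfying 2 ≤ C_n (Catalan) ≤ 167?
C_1=1; C_2=2; C_3=5; C_4=14; C_5=42; C_6=132; C_7=429. So valid n = 2, 3, 4, 5, 6.
Final answer: 2, 3, 4, 5, 6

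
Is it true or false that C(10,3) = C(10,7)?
True

Explanation: Symmetry C(n,k) = C(n,n-k): C(10,3) = 120 and C(10,7) = 120. Both sides agree, so the statement holds.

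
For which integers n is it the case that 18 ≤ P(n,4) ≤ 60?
4

Solution: P(3,4)=0; P(4,4)=24; P(5,4)=120. So valid n = 4.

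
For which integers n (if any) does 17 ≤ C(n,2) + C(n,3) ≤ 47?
5, 6

Explanation: C(4,2)+C(4,3)=10; C(5,2)+C(5,3)=20; C(6,2)+C(6,3)=35; C(7,2)+C(7,3)=56. So valid n = 5, 6.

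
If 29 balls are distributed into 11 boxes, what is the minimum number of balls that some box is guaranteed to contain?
3

Working:
Pigeonhole: ⌈29/11⌉ = 3.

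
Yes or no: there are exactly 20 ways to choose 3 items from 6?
C(6,3) = 20.

Answer: Yes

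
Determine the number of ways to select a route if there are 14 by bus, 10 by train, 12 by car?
36

By the addition principle: 14 + 10 + 12 = 36.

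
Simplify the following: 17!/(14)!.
4,080

Solution: This equals 17×16×15 = 4,080.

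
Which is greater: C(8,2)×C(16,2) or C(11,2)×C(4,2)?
C(8,2)×C(16,2)

Reasoning: C(8,2)×C(16,2)=3,360, C(11,2)×C(4,2)=330.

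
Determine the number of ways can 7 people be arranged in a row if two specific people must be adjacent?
1,440

Treat pair as unit: (7-1)! arrangements × 2 internal orders = 1,440.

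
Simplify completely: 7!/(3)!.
840

This equals 7×6×...×4 = 840.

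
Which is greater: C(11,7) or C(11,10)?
C(11,7)

C(11,7)=330, C(11,10)=11.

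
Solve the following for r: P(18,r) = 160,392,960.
7

Solution: P(18,r) = 18·17·…·(18−r+1), a product of r factors. Multiplying down from 18: 18 = 18; 18·17 = 306; 18·17·16 = 4,896; 18·17·16·15 = 73,440; 18·17·16·15·14 = 1,028,160; 18·17·16·15·14·13 = 13,366,080; 18·17·16·15·14·13·12 = 160,392,960 ✓ (7 factors). So r = 7.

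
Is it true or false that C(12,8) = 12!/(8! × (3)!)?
False

Working:
The correct denominator is 8!×4!, giving C(12,8) = 495; the stated RHS is 12!/(8!×3!) = 1,980 ≠ 495, so the statement does not hold.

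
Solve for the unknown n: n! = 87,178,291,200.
n! is strictly increasing. 12! = 479,001,600, 13! = 6,227,020,800, 14! = 87,178,291,200 ✓. So n = 14.

Answer: 14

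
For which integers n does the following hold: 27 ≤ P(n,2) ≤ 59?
6, 7, 8

Working:
P(5,2)=20; P(6,2)=30; P(7,2)=42; P(8,2)=56; P(9,2)=72. So valid n = 6, 7, 8.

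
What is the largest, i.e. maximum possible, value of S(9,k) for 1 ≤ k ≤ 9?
Row S(9,k) for k = 1..9 (via S(n,k) = k·S(n−1,k) + S(n−1,k−1)): 1, 255, 3,025, 7,770, 6,951, 2,646, 462, 36, 1. The row is unimodal; maximum at k = 4: 7,770.

Answer: 7,770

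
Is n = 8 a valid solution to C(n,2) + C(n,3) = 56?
No

C(8,2) + C(8,3) = 28 + 56 = 84, which does not equal 56.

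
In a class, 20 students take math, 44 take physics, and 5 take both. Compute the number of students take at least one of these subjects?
59

Working:
|A∪B| = |A|+|B|-|A∩B| = 20+44-5 = 59.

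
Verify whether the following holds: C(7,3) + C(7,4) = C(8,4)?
True

Explanation: Pascal's identity: LHS = 35 + 35 = 70; RHS = C(8,4) = 70. Both sides agree, so the statement holds.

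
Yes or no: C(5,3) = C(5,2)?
Yes

Explanation: Symmetry C(n,k) = C(n,n-k): C(5,3) = 10 and C(5,2) = 10. Both sides agree, so the statement holds.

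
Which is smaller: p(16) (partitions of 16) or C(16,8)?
Pentagonal recurrence p(n) = p(n−1) + p(n−2) − p(n−5) − p(n−7) + …: p(16) = p(15) + p(14) − p(11) − p(9) + p(4) + p(1) = 176 + 135 − 56 − 30 + 5 + 1 = 231; C(16,8) = 12,870.
Final answer: p(16)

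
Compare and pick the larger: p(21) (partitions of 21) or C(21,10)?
C(21,10)

Explanation: Pentagonal recurrence p(n) = p(n−1) + p(n−2) − p(n−5) − p(n−7) + …: p(21) = p(20) + p(19) − p(16) − p(14) + p(9) + p(6) = 627 + 490 − 231 − 135 + 30 + 11 = 792; C(21,10) = 352,716.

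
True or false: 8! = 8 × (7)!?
True
By definition n! = n × (n-1)!, so 8! = 8 × 7!.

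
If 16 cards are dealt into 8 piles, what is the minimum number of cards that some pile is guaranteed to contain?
2

Explanation: Pigeonhole: ⌈16/8⌉ = 2.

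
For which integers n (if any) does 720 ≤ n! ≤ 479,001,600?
6, 7, 8, 9, 10, 11, 12

Explanation: n! is strictly increasing; 6! = 720 and 12! = 479,001,600, so valid n = 6, 7, 8, 9, 10, 11, 12.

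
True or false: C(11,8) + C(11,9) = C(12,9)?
Pascal's identity C(n,k) + C(n,k+1) = C(n+1,k+1): 165 + 55 = 220 = C(12,9).

Answer: True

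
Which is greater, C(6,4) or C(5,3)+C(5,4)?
Equal

Working:
By Pascal's identity: C(6,4) = C(5,3)+C(5,4) = 15. Equal.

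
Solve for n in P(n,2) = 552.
24

Explanation: P(n,2) = n(n−1) is increasing in n; n(n−1) ≈ (n−0.5)^2 = 552 gives n ≈ 24.0. Check: P(22,2) = 462, P(23,2) = 506, P(24,2) = 552 ✓. So n = 24.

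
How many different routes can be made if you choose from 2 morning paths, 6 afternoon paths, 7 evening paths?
84

By the multiplication principle: 2 × 6 × 7 = 84.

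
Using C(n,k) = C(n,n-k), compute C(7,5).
21

Working:
C(7,5) = C(7,2) = 21.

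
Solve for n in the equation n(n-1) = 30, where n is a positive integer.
6

Working:
n² − n − 30 = 0, so n = (1 ± √(1 + 4·30))/2 = (1 ± √121)/2 = (1 ± 11)/2, i.e. n = 6 or n = -5. Taking the positive root, n = 6 (check: 6×5 = 30).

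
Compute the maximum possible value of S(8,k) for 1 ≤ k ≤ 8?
1,701

Working:
Row S(8,k) for k = 1..8 (via S(n,k) = k·S(n−1,k) + S(n−1,k−1)): 1, 127, 966, 1,701, 1,050, 266, 28, 1. The row is unimodal; maximum at k = 4: 1,701.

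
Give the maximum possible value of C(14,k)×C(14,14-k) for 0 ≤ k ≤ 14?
C(14,k)·C(14,14-k) = C(14,k)², maximised at the centre k = 7: C(14,7)² = 11,778,624.

Answer: 11,778,624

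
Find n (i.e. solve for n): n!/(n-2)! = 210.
15

n!/(n-2)! = n×(n-1), a product of 2 consecutive integers ≈ (n−0.5)^2. 210^(1/2) + 0.5 ≈ 15.0; check n = 15: 15×14 = 210 ✓. So n = 15.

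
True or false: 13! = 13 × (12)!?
True

By definition n! = n × (n-1)!, so 13! = 13 × 12!.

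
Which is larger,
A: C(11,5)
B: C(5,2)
A

Working:
A=C(11,5)=462, B=C(5,2)=10.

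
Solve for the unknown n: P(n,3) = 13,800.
25

P(n,3) = n(n−1)(n−2) is increasing in n; n(n−1)(n−2) ≈ (n−1)^3 = 13,800 gives n ≈ 25.0. Check: P(23,3) = 10,626, P(24,3) = 12,144, P(25,3) = 13,800 ✓. So n = 25.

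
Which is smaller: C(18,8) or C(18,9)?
C(18,8)

Reasoning: C(18,8)=43,758, C(18,9)=48,620.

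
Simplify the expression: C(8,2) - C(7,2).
7

Explanation: C(8,2) - C(7,2) = C(7,1) = 7.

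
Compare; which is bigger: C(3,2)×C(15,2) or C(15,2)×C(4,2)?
C(15,2)×C(4,2)
C(3,2)×C(15,2)=315, C(15,2)×C(4,2)=630.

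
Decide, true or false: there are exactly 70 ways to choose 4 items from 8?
True

Explanation: C(8,4) = 70.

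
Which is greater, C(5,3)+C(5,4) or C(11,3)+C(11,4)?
First=15, Second=495.

Answer: C(11,3)+C(11,4)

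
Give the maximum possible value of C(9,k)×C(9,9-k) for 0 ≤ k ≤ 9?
15,876

Working:
C(9,k)·C(9,9-k) = C(9,k)², maximised at the centre k = 4: C(9,4)² = 15,876.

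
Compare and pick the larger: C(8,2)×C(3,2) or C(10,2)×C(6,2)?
C(10,2)×C(6,2)

Reasoning: C(8,2)×C(3,2)=84, C(10,2)×C(6,2)=675.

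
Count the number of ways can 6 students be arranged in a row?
720
Arrangements of 6 distinct objects: 6! = 720.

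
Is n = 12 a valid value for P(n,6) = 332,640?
No
P(12,6) = 12·11·10·9·8·7 = 665,280, which does not equal 332,640.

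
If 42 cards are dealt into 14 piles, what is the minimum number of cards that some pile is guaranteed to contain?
Pigeonhole: ⌈42/14⌉ = 3.
Final answer: 3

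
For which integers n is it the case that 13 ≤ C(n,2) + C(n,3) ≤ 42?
5, 6

Explanation: C(4,2)+C(4,3)=10; C(5,2)+C(5,3)=20; C(6,2)+C(6,3)=35; C(7,2)+C(7,3)=56. So valid n = 5, 6.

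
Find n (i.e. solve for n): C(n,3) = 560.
C(n,3) = n(n−1)(n−2)/3! is increasing in n, and n(n−1)(n−2) = 3!·560 = 3,360 ≈ (n−1)^3 gives n ≈ 16.0. Check: C(14,3) = 364, C(15,3) = 455, C(16,3) = 560 ✓. So n = 16.
Final answer: 16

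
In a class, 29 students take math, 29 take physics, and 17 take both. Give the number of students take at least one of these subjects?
41

Explanation: |A∪B| = |A|+|B|-|A∩B| = 29+29-17 = 41.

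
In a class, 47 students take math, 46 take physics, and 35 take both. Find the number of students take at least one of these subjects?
58
|A∪B| = |A|+|B|-|A∩B| = 47+46-35 = 58.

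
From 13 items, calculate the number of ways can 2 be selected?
78

Explanation: C(13,2) = 13! / (2! × (13-2)!)
         = 13! / (2! × 11!)
         = 78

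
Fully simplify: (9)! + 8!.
(9)! + 8! = (9)·8! + 8! = (9+1)·8! = 10·8! = 403,200.
Final answer: 403,200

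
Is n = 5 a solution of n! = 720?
No

Working:
5! = 5·4! = 5·24 = 120, which does not equal 720.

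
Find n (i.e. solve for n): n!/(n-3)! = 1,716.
13
n!/(n-3)! = n×(n-1)×(n-2), a product of 3 consecutive integers ≈ (n−1)^3. 1,716^(1/3) + 1 ≈ 13.0; check n = 13: 13×12×11 = 1,716 ✓. So n = 13.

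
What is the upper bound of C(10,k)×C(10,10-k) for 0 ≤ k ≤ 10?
63,504

Explanation: C(10,k)·C(10,10-k) = C(10,k)², maximised at the centre k = 5: C(10,5)² = 63,504.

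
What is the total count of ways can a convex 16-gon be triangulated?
2,674,440
Using the Catalan number formula: C_n = C(2n, n) / (n+1)
C_14 = C(28, 14) / (14+1)
     = 40116600 / 15
     = 2,674,440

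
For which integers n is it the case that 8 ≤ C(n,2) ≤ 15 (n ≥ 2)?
C(4,2)=6; C(5,2)=10; C(6,2)=15; C(7,2)=21. So valid n = 5, 6.
Final answer: 5, 6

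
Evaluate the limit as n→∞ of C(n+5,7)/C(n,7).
1

Explanation: Both numerator and denominator grow as n^7/7! for large n, so the ratio → 1.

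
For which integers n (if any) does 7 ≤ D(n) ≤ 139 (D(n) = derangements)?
4, 5
Using D(n) = (n−1)[D(n−1) + D(n−2)] with D(1)=0, D(2)=1: D(3)=2; D(4)=9; D(5)=44; D(6)=265. So valid n = 4, 5.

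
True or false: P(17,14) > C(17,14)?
P(17,14) = 59,281,238,016,000 and C(17,14) = 680; P(n,r) = r! × C(n,r) so P > C whenever r ≥ 2.
Final answer: True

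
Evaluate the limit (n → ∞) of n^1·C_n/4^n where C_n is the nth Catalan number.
C_n ~ 4^n/(n^(3/2)√π), so n^1·C_n/4^n ~ n^(1 − 3/2)/√π → 0.
Final answer: 0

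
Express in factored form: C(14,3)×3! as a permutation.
C(14,3)×3! = [14!/(3!(11)!)]×3! = 14!/(11)! = P(14,3) = 2,184.
Final answer: P(14,3)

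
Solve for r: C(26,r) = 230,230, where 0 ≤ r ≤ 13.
6

Working:
C(26,r) is increasing for 0 ≤ r ≤ 13. Stepping up (C(26,r+1) = C(26,r)·(26−r)/(r+1)): C(26,1) = 26, C(26,2) = 325, C(26,3) = 2,600, C(26,4) = 14,950, C(26,5) = 65,780, C(26,6) = 230,230 ✓. So r = 6.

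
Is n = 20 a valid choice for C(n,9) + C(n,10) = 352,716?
Yes

Explanation: C(20,9) + C(20,10) = 167,960 + 184,756 = 352,716, which equals 352,716.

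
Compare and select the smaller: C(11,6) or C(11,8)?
C(11,8)

Explanation: C(11,6)=462, C(11,8)=165.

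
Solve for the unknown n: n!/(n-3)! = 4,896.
18

Solution: n!/(n-3)! = n×(n-1)×(n-2), a product of 3 consecutive integers ≈ (n−1)^3. 4,896^(1/3) + 1 ≈ 18.0; check n = 18: 18×17×16 = 4,896 ✓. So n = 18.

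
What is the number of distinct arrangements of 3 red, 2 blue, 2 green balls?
Multinomial: 7!/(3! × 2! × 2!) = 210.
Final answer: 210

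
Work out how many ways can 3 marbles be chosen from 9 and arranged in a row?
P(9,3) = 9!/(9-3)! = 504.
Final answer: 504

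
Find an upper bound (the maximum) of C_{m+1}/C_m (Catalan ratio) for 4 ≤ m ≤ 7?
C_{m+1}/C_m = 2(2m+1)/(m+2), which increases with m. Maximum at m = 7: 2·15/9 = 10/3.

Answer: 10/3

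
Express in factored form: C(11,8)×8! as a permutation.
P(11,8)

Solution: C(11,8)×8! = [11!/(8!(3)!)]×8! = 11!/(3)! = P(11,8) = 6,652,800.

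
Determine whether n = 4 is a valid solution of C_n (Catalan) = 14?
Yes

C_4 = C(8,4)/(4+1) = 70/5 = 14, which equals 14.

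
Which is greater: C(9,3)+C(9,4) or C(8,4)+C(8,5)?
C(9,3)+C(9,4)
First=210, Second=126.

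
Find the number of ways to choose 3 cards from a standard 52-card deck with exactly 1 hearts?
13 hearts and 39 non-hearts: C(13,1) × C(39,2) = 13 × 741 = 9,633.
Final answer: 9,633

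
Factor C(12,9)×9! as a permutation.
P(12,9)

Reasoning: C(12,9)×9! = [12!/(9!(3)!)]×9! = 12!/(3)! = P(12,9) = 79,833,600.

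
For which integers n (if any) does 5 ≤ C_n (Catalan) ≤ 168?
3, 4, 5, 6

Solution: C_2=2; C_3=5; C_4=14; C_5=42; C_6=132; C_7=429. So valid n = 3, 4, 5, 6.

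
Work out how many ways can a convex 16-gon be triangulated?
Using the Catalan number formula: C_n = C(2n, n) / (n+1)
C_14 = C(28, 14) / (14+1)
     = 40116600 / 15
     = 2,674,440
Final answer: 2,674,440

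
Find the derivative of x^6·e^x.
Product rule: d/dx[x^6]·e^x + x^6·d/dx[e^x] = 6x^{5}e^x + x^6e^x.
Final answer: (6x^5 + x^6)e^x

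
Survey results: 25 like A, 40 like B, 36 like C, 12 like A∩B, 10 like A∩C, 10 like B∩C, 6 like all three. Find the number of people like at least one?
75

Working:
|A∪B∪C| = 25+40+36-12-10-10+6 = 75.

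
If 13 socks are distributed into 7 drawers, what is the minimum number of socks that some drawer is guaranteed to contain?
2

Working:
Pigeonhole: ⌈13/7⌉ = 2.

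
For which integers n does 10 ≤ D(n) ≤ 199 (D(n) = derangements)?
Using D(n) = (n−1)[D(n−1) + D(n−2)] with D(1)=0, D(2)=1: D(4)=9; D(5)=44; D(6)=265. So valid n = 5.

Answer: 5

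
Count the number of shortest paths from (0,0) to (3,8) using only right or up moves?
165

Explanation: Choose 3 rights from 11 moves: C(11,3) = 165.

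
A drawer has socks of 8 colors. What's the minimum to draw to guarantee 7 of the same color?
49

Reasoning: Worst case: 6 of each = 48. One more: 49.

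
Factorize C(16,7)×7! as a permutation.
P(16,7)

Explanation: C(16,7)×7! = [16!/(7!(9)!)]×7! = 16!/(9)! = P(16,7) = 57,657,600.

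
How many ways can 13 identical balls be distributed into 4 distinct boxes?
560

Explanation: C(13+4-1, 4-1) = C(16, 3) = 560.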